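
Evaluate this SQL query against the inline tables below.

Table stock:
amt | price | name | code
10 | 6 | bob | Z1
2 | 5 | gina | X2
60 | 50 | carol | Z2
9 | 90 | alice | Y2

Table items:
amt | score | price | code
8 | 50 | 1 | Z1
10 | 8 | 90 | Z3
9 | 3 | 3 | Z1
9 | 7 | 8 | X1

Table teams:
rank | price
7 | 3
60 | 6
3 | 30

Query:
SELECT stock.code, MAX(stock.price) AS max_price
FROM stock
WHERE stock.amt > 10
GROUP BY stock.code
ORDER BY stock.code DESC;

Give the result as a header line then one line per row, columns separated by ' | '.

== RESULT ==
stock.code | max_price
Z2 | 50

Derivation:
After WHERE (1 rows):
stock.amt | stock.price | stock.name | stock.code
60 | 50 | carol | Z2
After GROUP BY (1 rows):
stock.code | max_price
Z2 | 50
After ORDER BY (1 rows):
stock.code | max_price
Z2 | 50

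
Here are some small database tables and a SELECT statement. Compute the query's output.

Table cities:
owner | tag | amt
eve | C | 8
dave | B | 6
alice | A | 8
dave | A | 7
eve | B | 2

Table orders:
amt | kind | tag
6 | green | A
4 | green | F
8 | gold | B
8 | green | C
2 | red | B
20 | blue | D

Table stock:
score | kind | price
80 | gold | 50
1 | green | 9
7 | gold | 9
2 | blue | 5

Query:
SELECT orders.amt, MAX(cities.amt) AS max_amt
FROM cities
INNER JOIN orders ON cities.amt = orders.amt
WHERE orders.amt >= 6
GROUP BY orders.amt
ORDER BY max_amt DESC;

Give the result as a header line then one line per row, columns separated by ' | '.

After JOIN orders (6 rows):
cities.owner | cities.tag | cities.amt | orders.amt | orders.kind | orders.tag
eve | C | 8 | 8 | gold | B
eve | C | 8 | 8 | green | C
dave | B | 6 | 6 | green | A
alice | A | 8 | 8 | gold | B
alice | A | 8 | 8 | green | C
eve | B | 2 | 2 | red | B
After WHERE (5 rows):
cities.owner | cities.tag | cities.amt | orders.amt | orders.kind | orders.tag
eve | C | 8 | 8 | gold | B
eve | C | 8 | 8 | green | C
dave | B | 6 | 6 | green | A
alice | A | 8 | 8 | gold | B
alice | A | 8 | 8 | green | C
After GROUP BY (2 rows):
orders.amt | max_amt
8 | 8
6 | 6
After ORDER BY (2 rows):
orders.amt | max_amt
8 | 8
6 | 6

== RESULT ==
orders.amt | max_amt
8 | 8
6 | 6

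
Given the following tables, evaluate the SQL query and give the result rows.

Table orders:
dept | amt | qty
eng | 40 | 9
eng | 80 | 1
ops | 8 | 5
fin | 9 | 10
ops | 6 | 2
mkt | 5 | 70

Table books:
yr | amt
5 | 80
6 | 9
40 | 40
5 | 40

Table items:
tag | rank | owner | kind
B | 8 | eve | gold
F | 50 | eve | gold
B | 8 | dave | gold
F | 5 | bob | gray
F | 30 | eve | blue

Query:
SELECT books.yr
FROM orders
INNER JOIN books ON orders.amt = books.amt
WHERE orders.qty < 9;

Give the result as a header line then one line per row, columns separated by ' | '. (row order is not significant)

== RESULT ==
books.yr
5

Derivation:
After JOIN books (4 rows):
orders.dept | orders.amt | orders.qty | books.yr | books.amt
eng | 40 | 9 | 40 | 40
eng | 40 | 9 | 5 | 40
eng | 80 | 1 | 5 | 80
fin | 9 | 10 | 6 | 9
After WHERE (1 rows):
orders.dept | orders.amt | orders.qty | books.yr | books.amt
eng | 80 | 1 | 5 | 80
After SELECT (1 rows):
books.yr
5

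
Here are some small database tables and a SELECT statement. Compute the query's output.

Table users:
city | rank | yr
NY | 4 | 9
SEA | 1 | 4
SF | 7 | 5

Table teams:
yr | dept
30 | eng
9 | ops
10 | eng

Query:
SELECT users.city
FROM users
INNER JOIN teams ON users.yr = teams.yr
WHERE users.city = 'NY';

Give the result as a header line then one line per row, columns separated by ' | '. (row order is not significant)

== RESULT ==
users.city
NY

Derivation:
After JOIN teams (1 rows):
users.city | users.rank | users.yr | teams.yr | teams.dept
NY | 4 | 9 | 9 | ops
After WHERE (1 rows):
users.city | users.rank | users.yr | teams.yr | teams.dept
NY | 4 | 9 | 9 | ops
After SELECT (1 rows):
users.city
NY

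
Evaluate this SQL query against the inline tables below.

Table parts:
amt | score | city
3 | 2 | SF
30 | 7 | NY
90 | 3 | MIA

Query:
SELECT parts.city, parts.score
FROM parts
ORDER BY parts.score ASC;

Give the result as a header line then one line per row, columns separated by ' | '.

== RESULT ==
parts.city | parts.score
SF | 2
MIA | 3
NY | 7

Derivation:
After SELECT (3 rows):
parts.city | parts.score
SF | 2
NY | 7
MIA | 3
After ORDER BY (3 rows):
parts.city | parts.score
SF | 2
MIA | 3
NY | 7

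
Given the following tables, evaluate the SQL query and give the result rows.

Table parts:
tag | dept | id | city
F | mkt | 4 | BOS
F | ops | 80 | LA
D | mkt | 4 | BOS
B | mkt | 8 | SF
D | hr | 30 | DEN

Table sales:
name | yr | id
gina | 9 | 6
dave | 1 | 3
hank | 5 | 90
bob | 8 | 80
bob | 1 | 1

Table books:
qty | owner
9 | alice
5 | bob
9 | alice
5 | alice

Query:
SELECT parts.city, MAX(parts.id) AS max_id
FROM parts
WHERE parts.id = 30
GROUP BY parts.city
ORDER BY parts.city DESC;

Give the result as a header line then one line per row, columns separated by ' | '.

== RESULT ==
parts.city | max_id
DEN | 30

Derivation:
After WHERE (1 rows):
parts.tag | parts.dept | parts.id | parts.city
D | hr | 30 | DEN
After GROUP BY (1 rows):
parts.city | max_id
DEN | 30
After ORDER BY (1 rows):
parts.city | max_id
DEN | 30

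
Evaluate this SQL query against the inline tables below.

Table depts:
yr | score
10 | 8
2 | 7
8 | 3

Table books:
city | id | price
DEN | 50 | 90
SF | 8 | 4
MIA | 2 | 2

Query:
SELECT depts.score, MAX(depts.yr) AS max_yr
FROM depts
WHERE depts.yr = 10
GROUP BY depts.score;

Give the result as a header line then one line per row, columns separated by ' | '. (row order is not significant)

After WHERE (1 rows):
depts.yr | depts.score
10 | 8
After GROUP BY (1 rows):
depts.score | max_yr
8 | 10

== RESULT ==
depts.score | max_yr
8 | 10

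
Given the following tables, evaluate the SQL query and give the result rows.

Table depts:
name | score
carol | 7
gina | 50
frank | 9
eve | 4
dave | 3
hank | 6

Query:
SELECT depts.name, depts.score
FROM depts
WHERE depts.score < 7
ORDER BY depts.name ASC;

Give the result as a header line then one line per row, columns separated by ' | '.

== RESULT ==
depts.name | depts.score
dave | 3
eve | 4
hank | 6

Derivation:
After WHERE (3 rows):
depts.name | depts.score
eve | 4
dave | 3
hank | 6
After SELECT (3 rows):
depts.name | depts.score
eve | 4
dave | 3
hank | 6
After ORDER BY (3 rows):
depts.name | depts.score
dave | 3
eve | 4
hank | 6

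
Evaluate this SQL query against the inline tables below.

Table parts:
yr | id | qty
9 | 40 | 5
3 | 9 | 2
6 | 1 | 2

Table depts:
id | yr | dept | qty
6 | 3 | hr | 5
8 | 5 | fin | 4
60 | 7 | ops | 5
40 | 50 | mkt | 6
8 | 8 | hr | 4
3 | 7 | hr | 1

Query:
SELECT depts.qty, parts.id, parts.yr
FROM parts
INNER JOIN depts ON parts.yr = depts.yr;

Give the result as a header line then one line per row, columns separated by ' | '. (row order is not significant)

== RESULT ==
depts.qty | parts.id | parts.yr
5 | 9 | 3

Derivation:
After JOIN depts (1 rows):
parts.yr | parts.id | parts.qty | depts.id | depts.yr | depts.dept | depts.qty
3 | 9 | 2 | 6 | 3 | hr | 5
After SELECT (1 rows):
depts.qty | parts.id | parts.yr
5 | 9 | 3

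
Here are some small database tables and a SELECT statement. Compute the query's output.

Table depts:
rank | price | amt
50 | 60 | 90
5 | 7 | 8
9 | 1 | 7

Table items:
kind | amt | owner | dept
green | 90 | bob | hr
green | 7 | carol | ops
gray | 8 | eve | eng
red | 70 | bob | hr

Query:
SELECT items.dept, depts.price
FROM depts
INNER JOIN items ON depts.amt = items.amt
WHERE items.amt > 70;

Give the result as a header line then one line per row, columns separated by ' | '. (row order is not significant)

== RESULT ==
items.dept | depts.price
hr | 60

Derivation:
After JOIN items (3 rows):
depts.rank | depts.price | depts.amt | items.kind | items.amt | items.owner | items.dept
50 | 60 | 90 | green | 90 | bob | hr
5 | 7 | 8 | gray | 8 | eve | eng
9 | 1 | 7 | green | 7 | carol | ops
After WHERE (1 rows):
depts.rank | depts.price | depts.amt | items.kind | items.amt | items.owner | items.dept
50 | 60 | 90 | green | 90 | bob | hr
After SELECT (1 rows):
items.dept | depts.price
hr | 60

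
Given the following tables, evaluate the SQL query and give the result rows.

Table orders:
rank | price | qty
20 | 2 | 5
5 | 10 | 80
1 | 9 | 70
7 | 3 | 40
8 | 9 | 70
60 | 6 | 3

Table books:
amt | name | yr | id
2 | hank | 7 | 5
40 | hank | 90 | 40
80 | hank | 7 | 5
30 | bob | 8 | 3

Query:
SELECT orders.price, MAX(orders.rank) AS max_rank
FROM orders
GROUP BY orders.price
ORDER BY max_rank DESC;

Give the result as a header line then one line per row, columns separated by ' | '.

== RESULT ==
orders.price | max_rank
6 | 60
2 | 20
9 | 8
3 | 7
10 | 5

Derivation:
After GROUP BY (5 rows):
orders.price | max_rank
2 | 20
10 | 5
9 | 8
3 | 7
6 | 60
After ORDER BY (5 rows):
orders.price | max_rank
6 | 60
2 | 20
9 | 8
3 | 7
10 | 5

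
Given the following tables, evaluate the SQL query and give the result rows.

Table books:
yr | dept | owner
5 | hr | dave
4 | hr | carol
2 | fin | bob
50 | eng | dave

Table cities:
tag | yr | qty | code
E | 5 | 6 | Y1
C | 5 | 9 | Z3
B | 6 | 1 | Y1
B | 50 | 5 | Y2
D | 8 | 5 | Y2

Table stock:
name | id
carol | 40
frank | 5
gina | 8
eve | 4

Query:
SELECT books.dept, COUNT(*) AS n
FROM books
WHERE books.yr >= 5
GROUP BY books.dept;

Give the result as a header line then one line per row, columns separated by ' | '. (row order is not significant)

== RESULT ==
books.dept | n
hr | 1
eng | 1

Derivation:
After WHERE (2 rows):
books.yr | books.dept | books.owner
5 | hr | dave
50 | eng | dave
After GROUP BY (2 rows):
books.dept | n
hr | 1
eng | 1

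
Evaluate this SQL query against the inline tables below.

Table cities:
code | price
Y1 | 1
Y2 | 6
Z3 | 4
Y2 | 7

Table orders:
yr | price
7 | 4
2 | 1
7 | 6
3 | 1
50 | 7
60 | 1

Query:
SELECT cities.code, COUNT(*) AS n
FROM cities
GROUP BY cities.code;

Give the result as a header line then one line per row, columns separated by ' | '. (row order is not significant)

== RESULT ==
cities.code | n
Y1 | 1
Y2 | 2
Z3 | 1

Derivation:
After GROUP BY (3 rows):
cities.code | n
Y1 | 1
Y2 | 2
Z3 | 1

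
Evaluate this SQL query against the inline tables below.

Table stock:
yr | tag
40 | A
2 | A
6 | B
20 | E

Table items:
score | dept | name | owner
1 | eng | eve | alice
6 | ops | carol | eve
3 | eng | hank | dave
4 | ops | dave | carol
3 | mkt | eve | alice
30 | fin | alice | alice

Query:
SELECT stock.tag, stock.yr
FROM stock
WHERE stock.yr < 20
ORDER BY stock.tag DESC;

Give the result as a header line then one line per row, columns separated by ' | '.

== RESULT ==
stock.tag | stock.yr
B | 6
A | 2

Derivation:
After WHERE (2 rows):
stock.yr | stock.tag
2 | A
6 | B
After SELECT (2 rows):
stock.tag | stock.yr
A | 2
B | 6
After ORDER BY (2 rows):
stock.tag | stock.yr
B | 6
A | 2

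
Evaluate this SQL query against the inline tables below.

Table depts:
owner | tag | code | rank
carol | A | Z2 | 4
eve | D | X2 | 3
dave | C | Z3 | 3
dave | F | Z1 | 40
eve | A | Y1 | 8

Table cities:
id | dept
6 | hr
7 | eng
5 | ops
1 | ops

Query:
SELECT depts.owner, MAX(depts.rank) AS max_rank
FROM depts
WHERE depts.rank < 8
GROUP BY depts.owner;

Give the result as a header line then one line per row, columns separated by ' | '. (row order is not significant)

After WHERE (3 rows):
depts.owner | depts.tag | depts.code | depts.rank
carol | A | Z2 | 4
eve | D | X2 | 3
dave | C | Z3 | 3
After GROUP BY (3 rows):
depts.owner | max_rank
carol | 4
eve | 3
dave | 3

== RESULT ==
depts.owner | max_rank
carol | 4
eve | 3
dave | 3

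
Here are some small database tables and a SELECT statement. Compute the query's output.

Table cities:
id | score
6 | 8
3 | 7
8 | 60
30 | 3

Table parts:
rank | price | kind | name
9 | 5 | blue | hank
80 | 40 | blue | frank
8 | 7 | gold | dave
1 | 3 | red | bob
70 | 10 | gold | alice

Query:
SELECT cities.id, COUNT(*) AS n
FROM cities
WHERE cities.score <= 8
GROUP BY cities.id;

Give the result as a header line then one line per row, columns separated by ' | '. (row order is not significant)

== RESULT ==
cities.id | n
6 | 1
3 | 1
30 | 1

Derivation:
After WHERE (3 rows):
cities.id | cities.score
6 | 8
3 | 7
30 | 3
After GROUP BY (3 rows):
cities.id | n
6 | 1
3 | 1
30 | 1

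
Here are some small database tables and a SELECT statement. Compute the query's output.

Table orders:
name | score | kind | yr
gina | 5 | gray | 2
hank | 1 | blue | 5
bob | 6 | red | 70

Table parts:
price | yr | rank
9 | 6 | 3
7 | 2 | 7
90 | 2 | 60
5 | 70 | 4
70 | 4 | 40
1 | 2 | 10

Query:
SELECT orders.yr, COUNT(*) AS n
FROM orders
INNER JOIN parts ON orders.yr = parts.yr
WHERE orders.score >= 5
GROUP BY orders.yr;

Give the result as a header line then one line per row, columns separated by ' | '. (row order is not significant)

After JOIN parts (4 rows):
orders.name | orders.score | orders.kind | orders.yr | parts.price | parts.yr | parts.rank
gina | 5 | gray | 2 | 7 | 2 | 7
gina | 5 | gray | 2 | 90 | 2 | 60
gina | 5 | gray | 2 | 1 | 2 | 10
bob | 6 | red | 70 | 5 | 70 | 4
After WHERE (4 rows):
orders.name | orders.score | orders.kind | orders.yr | parts.price | parts.yr | parts.rank
gina | 5 | gray | 2 | 7 | 2 | 7
gina | 5 | gray | 2 | 90 | 2 | 60
gina | 5 | gray | 2 | 1 | 2 | 10
bob | 6 | red | 70 | 5 | 70 | 4
After GROUP BY (2 rows):
orders.yr | n
2 | 3
70 | 1

== RESULT ==
orders.yr | n
2 | 3
70 | 1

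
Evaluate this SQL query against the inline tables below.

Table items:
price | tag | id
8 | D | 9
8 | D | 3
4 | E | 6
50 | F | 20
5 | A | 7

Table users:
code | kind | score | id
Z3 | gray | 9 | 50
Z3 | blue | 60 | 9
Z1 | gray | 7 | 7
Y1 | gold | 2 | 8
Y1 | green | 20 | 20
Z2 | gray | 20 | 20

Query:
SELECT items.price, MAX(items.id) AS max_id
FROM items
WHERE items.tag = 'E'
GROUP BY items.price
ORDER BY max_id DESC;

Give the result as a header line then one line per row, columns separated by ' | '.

After WHERE (1 rows):
items.price | items.tag | items.id
4 | E | 6
After GROUP BY (1 rows):
items.price | max_id
4 | 6
After ORDER BY (1 rows):
items.price | max_id
4 | 6

== RESULT ==
items.price | max_id
4 | 6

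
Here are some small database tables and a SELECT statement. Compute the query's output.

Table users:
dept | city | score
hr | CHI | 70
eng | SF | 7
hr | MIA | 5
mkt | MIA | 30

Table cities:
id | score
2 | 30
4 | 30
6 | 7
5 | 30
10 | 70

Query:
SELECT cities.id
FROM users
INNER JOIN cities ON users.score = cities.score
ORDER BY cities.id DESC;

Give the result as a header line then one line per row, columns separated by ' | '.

== RESULT ==
cities.id
10
6
5
4
2

Derivation:
After JOIN cities (5 rows):
users.dept | users.city | users.score | cities.id | cities.score
hr | CHI | 70 | 10 | 70
eng | SF | 7 | 6 | 7
mkt | MIA | 30 | 2 | 30
mkt | MIA | 30 | 4 | 30
mkt | MIA | 30 | 5 | 30
After SELECT (5 rows):
cities.id
10
6
2
4
5
After ORDER BY (5 rows):
cities.id
10
6
5
4
2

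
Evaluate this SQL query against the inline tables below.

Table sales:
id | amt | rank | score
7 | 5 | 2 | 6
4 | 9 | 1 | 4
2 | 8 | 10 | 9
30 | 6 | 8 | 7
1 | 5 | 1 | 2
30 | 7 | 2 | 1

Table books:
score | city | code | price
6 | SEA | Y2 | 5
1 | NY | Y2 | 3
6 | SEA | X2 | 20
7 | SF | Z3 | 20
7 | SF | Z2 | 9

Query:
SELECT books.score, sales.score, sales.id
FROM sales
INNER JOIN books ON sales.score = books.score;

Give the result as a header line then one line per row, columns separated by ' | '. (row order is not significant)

After JOIN books (5 rows):
sales.id | sales.amt | sales.rank | sales.score | books.score | books.city | books.code | books.price
7 | 5 | 2 | 6 | 6 | SEA | Y2 | 5
7 | 5 | 2 | 6 | 6 | SEA | X2 | 20
30 | 6 | 8 | 7 | 7 | SF | Z3 | 20
30 | 6 | 8 | 7 | 7 | SF | Z2 | 9
30 | 7 | 2 | 1 | 1 | NY | Y2 | 3
After SELECT (5 rows):
books.score | sales.score | sales.id
6 | 6 | 7
6 | 6 | 7
7 | 7 | 30
7 | 7 | 30
1 | 1 | 30

== RESULT ==
books.score | sales.score | sales.id
6 | 6 | 7
6 | 6 | 7
7 | 7 | 30
7 | 7 | 30
1 | 1 | 30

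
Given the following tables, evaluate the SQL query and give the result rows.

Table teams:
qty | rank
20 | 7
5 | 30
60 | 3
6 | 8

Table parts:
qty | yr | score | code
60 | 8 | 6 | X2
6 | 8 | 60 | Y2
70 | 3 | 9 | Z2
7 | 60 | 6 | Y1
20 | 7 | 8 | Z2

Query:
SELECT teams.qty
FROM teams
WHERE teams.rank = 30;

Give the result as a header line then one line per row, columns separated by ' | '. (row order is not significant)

== RESULT ==
teams.qty
5

Derivation:
After WHERE (1 rows):
teams.qty | teams.rank
5 | 30
After SELECT (1 rows):
teams.qty
5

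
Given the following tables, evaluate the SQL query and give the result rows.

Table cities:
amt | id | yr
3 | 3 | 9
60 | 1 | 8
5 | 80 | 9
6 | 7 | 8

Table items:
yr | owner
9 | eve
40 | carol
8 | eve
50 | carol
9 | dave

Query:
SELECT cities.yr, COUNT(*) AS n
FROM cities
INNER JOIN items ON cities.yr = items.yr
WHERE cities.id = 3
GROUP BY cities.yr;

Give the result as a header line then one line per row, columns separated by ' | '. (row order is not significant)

After JOIN items (6 rows):
cities.amt | cities.id | cities.yr | items.yr | items.owner
3 | 3 | 9 | 9 | eve
3 | 3 | 9 | 9 | dave
60 | 1 | 8 | 8 | eve
5 | 80 | 9 | 9 | eve
5 | 80 | 9 | 9 | dave
6 | 7 | 8 | 8 | eve
After WHERE (2 rows):
cities.amt | cities.id | cities.yr | items.yr | items.owner
3 | 3 | 9 | 9 | eve
3 | 3 | 9 | 9 | dave
After GROUP BY (1 rows):
cities.yr | n
9 | 2

== RESULT ==
cities.yr | n
9 | 2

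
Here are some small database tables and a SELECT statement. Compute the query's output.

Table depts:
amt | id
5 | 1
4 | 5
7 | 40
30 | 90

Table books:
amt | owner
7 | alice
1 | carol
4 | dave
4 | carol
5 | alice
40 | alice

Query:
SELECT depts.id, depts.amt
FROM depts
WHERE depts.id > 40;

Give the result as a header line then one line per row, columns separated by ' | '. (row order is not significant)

== RESULT ==
depts.id | depts.amt
90 | 30

Derivation:
After WHERE (1 rows):
depts.amt | depts.id
30 | 90
After SELECT (1 rows):
depts.id | depts.amt
90 | 30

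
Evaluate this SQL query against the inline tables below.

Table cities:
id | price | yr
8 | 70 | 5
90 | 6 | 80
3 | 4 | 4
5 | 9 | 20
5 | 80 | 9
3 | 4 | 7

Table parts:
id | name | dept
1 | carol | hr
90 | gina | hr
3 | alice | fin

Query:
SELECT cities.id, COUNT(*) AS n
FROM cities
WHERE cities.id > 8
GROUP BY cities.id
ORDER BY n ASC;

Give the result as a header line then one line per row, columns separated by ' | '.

== RESULT ==
cities.id | n
90 | 1

Derivation:
After WHERE (1 rows):
cities.id | cities.price | cities.yr
90 | 6 | 80
After GROUP BY (1 rows):
cities.id | n
90 | 1
After ORDER BY (1 rows):
cities.id | n
90 | 1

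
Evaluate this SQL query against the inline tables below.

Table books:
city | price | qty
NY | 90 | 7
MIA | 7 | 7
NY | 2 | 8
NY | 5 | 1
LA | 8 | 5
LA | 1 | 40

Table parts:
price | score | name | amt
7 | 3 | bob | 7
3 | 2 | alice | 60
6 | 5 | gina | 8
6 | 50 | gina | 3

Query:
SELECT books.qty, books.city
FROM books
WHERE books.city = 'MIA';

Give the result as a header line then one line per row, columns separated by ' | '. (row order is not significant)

After WHERE (1 rows):
books.city | books.price | books.qty
MIA | 7 | 7
After SELECT (1 rows):
books.qty | books.city
7 | MIA

== RESULT ==
books.qty | books.city
7 | MIA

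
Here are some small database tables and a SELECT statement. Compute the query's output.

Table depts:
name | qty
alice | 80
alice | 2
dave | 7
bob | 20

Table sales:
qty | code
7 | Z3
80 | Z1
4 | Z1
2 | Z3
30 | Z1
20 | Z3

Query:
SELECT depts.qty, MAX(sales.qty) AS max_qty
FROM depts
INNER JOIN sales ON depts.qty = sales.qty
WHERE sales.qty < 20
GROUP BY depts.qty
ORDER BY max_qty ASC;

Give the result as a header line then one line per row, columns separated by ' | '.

== RESULT ==
depts.qty | max_qty
2 | 2
7 | 7

Derivation:
After JOIN sales (4 rows):
depts.name | depts.qty | sales.qty | sales.code
alice | 80 | 80 | Z1
alice | 2 | 2 | Z3
dave | 7 | 7 | Z3
bob | 20 | 20 | Z3
After WHERE (2 rows):
depts.name | depts.qty | sales.qty | sales.code
alice | 2 | 2 | Z3
dave | 7 | 7 | Z3
After GROUP BY (2 rows):
depts.qty | max_qty
2 | 2
7 | 7
After ORDER BY (2 rows):
depts.qty | max_qty
2 | 2
7 | 7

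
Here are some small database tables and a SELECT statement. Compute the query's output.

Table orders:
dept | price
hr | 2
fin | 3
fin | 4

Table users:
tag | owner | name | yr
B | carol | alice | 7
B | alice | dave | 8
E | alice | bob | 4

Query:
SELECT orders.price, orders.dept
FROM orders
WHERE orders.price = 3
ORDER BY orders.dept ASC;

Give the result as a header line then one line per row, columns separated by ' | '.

After WHERE (1 rows):
orders.dept | orders.price
fin | 3
After SELECT (1 rows):
orders.price | orders.dept
3 | fin
After ORDER BY (1 rows):
orders.price | orders.dept
3 | fin

== RESULT ==
orders.price | orders.dept
3 | fin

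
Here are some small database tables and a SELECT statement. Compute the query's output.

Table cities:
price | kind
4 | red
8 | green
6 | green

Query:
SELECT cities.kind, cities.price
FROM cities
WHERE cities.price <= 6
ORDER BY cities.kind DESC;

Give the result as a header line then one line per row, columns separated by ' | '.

== RESULT ==
cities.kind | cities.price
red | 4
green | 6

Derivation:
After WHERE (2 rows):
cities.price | cities.kind
4 | red
6 | green
After SELECT (2 rows):
cities.kind | cities.price
red | 4
green | 6
After ORDER BY (2 rows):
cities.kind | cities.price
red | 4
green | 6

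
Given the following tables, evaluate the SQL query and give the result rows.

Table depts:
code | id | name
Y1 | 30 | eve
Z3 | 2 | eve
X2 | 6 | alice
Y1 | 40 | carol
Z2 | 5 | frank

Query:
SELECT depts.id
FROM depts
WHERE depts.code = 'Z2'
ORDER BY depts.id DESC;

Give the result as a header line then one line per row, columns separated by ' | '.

After WHERE (1 rows):
depts.code | depts.id | depts.name
Z2 | 5 | frank
After SELECT (1 rows):
depts.id
5
After ORDER BY (1 rows):
depts.id
5

== RESULT ==
depts.id
5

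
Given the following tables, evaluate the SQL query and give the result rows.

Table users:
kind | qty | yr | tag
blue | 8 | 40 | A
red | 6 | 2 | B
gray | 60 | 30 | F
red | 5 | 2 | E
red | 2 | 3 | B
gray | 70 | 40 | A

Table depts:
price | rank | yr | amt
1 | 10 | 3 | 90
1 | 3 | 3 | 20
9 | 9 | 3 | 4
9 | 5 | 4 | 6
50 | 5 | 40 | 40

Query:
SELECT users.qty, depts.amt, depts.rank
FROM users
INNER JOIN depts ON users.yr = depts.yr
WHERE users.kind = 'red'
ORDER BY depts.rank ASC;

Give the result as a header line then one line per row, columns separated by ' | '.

After JOIN depts (5 rows):
users.kind | users.qty | users.yr | users.tag | depts.price | depts.rank | depts.yr | depts.amt
blue | 8 | 40 | A | 50 | 5 | 40 | 40
red | 2 | 3 | B | 1 | 10 | 3 | 90
red | 2 | 3 | B | 1 | 3 | 3 | 20
red | 2 | 3 | B | 9 | 9 | 3 | 4
gray | 70 | 40 | A | 50 | 5 | 40 | 40
After WHERE (3 rows):
users.kind | users.qty | users.yr | users.tag | depts.price | depts.rank | depts.yr | depts.amt
red | 2 | 3 | B | 1 | 10 | 3 | 90
red | 2 | 3 | B | 1 | 3 | 3 | 20
red | 2 | 3 | B | 9 | 9 | 3 | 4
After SELECT (3 rows):
users.qty | depts.amt | depts.rank
2 | 90 | 10
2 | 20 | 3
2 | 4 | 9
After ORDER BY (3 rows):
users.qty | depts.amt | depts.rank
2 | 20 | 3
2 | 4 | 9
2 | 90 | 10

== RESULT ==
users.qty | depts.amt | depts.rank
2 | 20 | 3
2 | 4 | 9
2 | 90 | 10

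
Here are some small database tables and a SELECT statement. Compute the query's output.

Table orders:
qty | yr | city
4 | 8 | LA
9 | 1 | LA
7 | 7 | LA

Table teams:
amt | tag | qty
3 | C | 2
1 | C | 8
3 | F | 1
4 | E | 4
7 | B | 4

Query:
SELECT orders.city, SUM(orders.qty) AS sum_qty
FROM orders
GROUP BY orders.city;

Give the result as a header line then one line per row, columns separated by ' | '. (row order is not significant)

== RESULT ==
orders.city | sum_qty
LA | 20

Derivation:
After GROUP BY (1 rows):
orders.city | sum_qty
LA | 20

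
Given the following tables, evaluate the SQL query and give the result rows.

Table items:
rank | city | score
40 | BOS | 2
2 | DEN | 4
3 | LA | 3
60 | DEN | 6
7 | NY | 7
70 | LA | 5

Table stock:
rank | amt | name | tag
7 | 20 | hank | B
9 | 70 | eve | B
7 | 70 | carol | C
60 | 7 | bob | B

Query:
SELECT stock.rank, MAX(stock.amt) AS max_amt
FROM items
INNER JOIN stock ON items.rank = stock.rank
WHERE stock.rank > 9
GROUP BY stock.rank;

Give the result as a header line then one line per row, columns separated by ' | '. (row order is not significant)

== RESULT ==
stock.rank | max_amt
60 | 7

Derivation:
After JOIN stock (3 rows):
items.rank | items.city | items.score | stock.rank | stock.amt | stock.name | stock.tag
60 | DEN | 6 | 60 | 7 | bob | B
7 | NY | 7 | 7 | 20 | hank | B
7 | NY | 7 | 7 | 70 | carol | C
After WHERE (1 rows):
items.rank | items.city | items.score | stock.rank | stock.amt | stock.name | stock.tag
60 | DEN | 6 | 60 | 7 | bob | B
After GROUP BY (1 rows):
stock.rank | max_amt
60 | 7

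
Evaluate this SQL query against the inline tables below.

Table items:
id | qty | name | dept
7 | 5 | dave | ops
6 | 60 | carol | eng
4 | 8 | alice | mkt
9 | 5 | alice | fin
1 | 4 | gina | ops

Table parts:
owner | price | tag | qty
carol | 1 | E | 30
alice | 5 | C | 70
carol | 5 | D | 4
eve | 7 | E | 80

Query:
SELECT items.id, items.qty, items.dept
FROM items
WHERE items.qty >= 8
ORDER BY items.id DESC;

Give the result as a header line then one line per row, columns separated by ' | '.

== RESULT ==
items.id | items.qty | items.dept
6 | 60 | eng
4 | 8 | mkt

Derivation:
After WHERE (2 rows):
items.id | items.qty | items.name | items.dept
6 | 60 | carol | eng
4 | 8 | alice | mkt
After SELECT (2 rows):
items.id | items.qty | items.dept
6 | 60 | eng
4 | 8 | mkt
After ORDER BY (2 rows):
items.id | items.qty | items.dept
6 | 60 | eng
4 | 8 | mkt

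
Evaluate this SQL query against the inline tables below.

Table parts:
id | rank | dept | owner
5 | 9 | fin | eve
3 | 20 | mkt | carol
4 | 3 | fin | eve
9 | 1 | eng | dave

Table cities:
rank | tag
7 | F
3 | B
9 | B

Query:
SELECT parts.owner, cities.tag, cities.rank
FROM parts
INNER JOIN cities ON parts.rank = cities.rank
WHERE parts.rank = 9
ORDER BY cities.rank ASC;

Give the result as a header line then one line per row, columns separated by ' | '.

== RESULT ==
parts.owner | cities.tag | cities.rank
eve | B | 9

Derivation:
After JOIN cities (2 rows):
parts.id | parts.rank | parts.dept | parts.owner | cities.rank | cities.tag
5 | 9 | fin | eve | 9 | B
4 | 3 | fin | eve | 3 | B
After WHERE (1 rows):
parts.id | parts.rank | parts.dept | parts.owner | cities.rank | cities.tag
5 | 9 | fin | eve | 9 | B
After SELECT (1 rows):
parts.owner | cities.tag | cities.rank
eve | B | 9
After ORDER BY (1 rows):
parts.owner | cities.tag | cities.rank
eve | B | 9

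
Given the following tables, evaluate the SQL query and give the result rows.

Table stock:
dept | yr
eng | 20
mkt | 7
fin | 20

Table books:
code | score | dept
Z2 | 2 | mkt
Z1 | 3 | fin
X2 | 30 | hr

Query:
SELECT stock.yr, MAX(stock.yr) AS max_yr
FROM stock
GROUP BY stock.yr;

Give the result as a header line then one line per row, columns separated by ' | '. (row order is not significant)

After GROUP BY (2 rows):
stock.yr | max_yr
20 | 20
7 | 7

== RESULT ==
stock.yr | max_yr
20 | 20
7 | 7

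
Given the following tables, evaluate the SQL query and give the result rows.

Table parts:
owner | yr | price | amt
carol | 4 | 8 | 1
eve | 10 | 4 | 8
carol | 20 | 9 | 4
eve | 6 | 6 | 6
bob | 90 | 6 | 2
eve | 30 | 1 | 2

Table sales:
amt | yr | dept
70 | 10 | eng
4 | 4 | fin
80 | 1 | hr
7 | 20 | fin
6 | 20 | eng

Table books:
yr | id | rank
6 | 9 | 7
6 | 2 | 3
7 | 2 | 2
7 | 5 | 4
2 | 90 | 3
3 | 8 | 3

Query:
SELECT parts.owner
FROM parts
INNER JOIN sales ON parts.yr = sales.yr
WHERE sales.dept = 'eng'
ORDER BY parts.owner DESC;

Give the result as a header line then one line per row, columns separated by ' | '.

After JOIN sales (4 rows):
parts.owner | parts.yr | parts.price | parts.amt | sales.amt | sales.yr | sales.dept
carol | 4 | 8 | 1 | 4 | 4 | fin
eve | 10 | 4 | 8 | 70 | 10 | eng
carol | 20 | 9 | 4 | 7 | 20 | fin
carol | 20 | 9 | 4 | 6 | 20 | eng
After WHERE (2 rows):
parts.owner | parts.yr | parts.price | parts.amt | sales.amt | sales.yr | sales.dept
eve | 10 | 4 | 8 | 70 | 10 | eng
carol | 20 | 9 | 4 | 6 | 20 | eng
After SELECT (2 rows):
parts.owner
eve
carol
After ORDER BY (2 rows):
parts.owner
eve
carol

== RESULT ==
parts.owner
eve
carol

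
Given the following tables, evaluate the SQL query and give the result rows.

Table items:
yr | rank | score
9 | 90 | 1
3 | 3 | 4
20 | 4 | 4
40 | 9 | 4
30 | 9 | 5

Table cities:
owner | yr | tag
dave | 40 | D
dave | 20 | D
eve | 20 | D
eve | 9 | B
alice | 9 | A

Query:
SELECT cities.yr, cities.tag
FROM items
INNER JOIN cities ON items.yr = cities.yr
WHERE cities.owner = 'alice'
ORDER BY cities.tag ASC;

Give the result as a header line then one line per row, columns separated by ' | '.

After JOIN cities (5 rows):
items.yr | items.rank | items.score | cities.owner | cities.yr | cities.tag
9 | 90 | 1 | eve | 9 | B
9 | 90 | 1 | alice | 9 | A
20 | 4 | 4 | dave | 20 | D
20 | 4 | 4 | eve | 20 | D
40 | 9 | 4 | dave | 40 | D
After WHERE (1 rows):
items.yr | items.rank | items.score | cities.owner | cities.yr | cities.tag
9 | 90 | 1 | alice | 9 | A
After SELECT (1 rows):
cities.yr | cities.tag
9 | A
After ORDER BY (1 rows):
cities.yr | cities.tag
9 | A

== RESULT ==
cities.yr | cities.tag
9 | A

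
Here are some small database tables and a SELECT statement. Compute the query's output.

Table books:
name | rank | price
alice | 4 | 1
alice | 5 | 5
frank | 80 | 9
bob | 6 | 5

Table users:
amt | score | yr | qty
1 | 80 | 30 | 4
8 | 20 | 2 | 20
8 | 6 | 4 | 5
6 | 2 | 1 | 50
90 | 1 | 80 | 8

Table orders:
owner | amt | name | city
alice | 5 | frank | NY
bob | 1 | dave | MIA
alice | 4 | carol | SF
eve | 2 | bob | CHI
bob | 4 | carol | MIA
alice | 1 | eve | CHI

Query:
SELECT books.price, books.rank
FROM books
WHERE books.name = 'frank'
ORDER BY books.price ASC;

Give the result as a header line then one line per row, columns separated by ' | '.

After WHERE (1 rows):
books.name | books.rank | books.price
frank | 80 | 9
After SELECT (1 rows):
books.price | books.rank
9 | 80
After ORDER BY (1 rows):
books.price | books.rank
9 | 80

== RESULT ==
books.price | books.rank
9 | 80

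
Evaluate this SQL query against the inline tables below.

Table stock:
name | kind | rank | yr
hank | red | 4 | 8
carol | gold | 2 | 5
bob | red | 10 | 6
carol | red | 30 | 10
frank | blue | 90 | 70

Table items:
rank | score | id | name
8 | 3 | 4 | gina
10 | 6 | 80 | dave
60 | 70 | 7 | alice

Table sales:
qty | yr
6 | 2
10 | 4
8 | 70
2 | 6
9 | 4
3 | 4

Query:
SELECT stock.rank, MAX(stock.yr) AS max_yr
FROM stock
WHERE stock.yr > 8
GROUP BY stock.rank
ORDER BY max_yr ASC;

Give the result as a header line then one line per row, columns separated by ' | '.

== RESULT ==
stock.rank | max_yr
30 | 10
90 | 70

Derivation:
After WHERE (2 rows):
stock.name | stock.kind | stock.rank | stock.yr
carol | red | 30 | 10
frank | blue | 90 | 70
After GROUP BY (2 rows):
stock.rank | max_yr
30 | 10
90 | 70
After ORDER BY (2 rows):
stock.rank | max_yr
30 | 10
90 | 70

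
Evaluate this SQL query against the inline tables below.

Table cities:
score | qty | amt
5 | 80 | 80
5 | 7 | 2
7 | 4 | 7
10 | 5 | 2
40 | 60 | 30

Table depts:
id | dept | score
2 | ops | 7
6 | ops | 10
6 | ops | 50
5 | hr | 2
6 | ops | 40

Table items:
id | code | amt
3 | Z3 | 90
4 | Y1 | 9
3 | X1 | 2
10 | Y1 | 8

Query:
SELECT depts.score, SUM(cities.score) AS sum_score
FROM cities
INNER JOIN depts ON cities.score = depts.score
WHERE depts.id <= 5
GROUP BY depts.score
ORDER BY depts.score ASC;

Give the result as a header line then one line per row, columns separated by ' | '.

== RESULT ==
depts.score | sum_score
7 | 7

Derivation:
After JOIN depts (3 rows):
cities.score | cities.qty | cities.amt | depts.id | depts.dept | depts.score
7 | 4 | 7 | 2 | ops | 7
10 | 5 | 2 | 6 | ops | 10
40 | 60 | 30 | 6 | ops | 40
After WHERE (1 rows):
cities.score | cities.qty | cities.amt | depts.id | depts.dept | depts.score
7 | 4 | 7 | 2 | ops | 7
After GROUP BY (1 rows):
depts.score | sum_score
7 | 7
After ORDER BY (1 rows):
depts.score | sum_score
7 | 7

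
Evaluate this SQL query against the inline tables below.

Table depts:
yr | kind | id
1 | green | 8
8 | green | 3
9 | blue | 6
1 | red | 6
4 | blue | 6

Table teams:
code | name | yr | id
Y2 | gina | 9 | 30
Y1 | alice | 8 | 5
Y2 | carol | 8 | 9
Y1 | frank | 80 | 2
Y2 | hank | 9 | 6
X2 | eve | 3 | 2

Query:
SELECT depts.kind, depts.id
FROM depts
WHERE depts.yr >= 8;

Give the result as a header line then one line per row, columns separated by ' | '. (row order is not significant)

== RESULT ==
depts.kind | depts.id
green | 3
blue | 6

Derivation:
After WHERE (2 rows):
depts.yr | depts.kind | depts.id
8 | green | 3
9 | blue | 6
After SELECT (2 rows):
depts.kind | depts.id
green | 3
blue | 6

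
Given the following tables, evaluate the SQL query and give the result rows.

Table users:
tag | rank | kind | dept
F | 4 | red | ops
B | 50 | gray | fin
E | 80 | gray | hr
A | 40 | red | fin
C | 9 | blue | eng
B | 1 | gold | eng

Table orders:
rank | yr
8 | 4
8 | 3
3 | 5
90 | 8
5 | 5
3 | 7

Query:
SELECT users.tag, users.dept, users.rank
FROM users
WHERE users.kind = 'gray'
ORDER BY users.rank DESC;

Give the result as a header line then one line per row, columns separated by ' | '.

== RESULT ==
users.tag | users.dept | users.rank
E | hr | 80
B | fin | 50

Derivation:
After WHERE (2 rows):
users.tag | users.rank | users.kind | users.dept
B | 50 | gray | fin
E | 80 | gray | hr
After SELECT (2 rows):
users.tag | users.dept | users.rank
B | fin | 50
E | hr | 80
After ORDER BY (2 rows):
users.tag | users.dept | users.rank
E | hr | 80
B | fin | 50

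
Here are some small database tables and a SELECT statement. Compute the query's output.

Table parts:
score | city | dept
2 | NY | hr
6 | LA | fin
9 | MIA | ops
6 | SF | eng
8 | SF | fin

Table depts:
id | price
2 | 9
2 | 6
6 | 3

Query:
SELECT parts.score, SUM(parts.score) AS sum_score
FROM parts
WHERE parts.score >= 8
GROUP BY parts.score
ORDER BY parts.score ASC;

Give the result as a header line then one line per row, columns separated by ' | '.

== RESULT ==
parts.score | sum_score
8 | 8
9 | 9

Derivation:
After WHERE (2 rows):
parts.score | parts.city | parts.dept
9 | MIA | ops
8 | SF | fin
After GROUP BY (2 rows):
parts.score | sum_score
9 | 9
8 | 8
After ORDER BY (2 rows):
parts.score | sum_score
8 | 8
9 | 9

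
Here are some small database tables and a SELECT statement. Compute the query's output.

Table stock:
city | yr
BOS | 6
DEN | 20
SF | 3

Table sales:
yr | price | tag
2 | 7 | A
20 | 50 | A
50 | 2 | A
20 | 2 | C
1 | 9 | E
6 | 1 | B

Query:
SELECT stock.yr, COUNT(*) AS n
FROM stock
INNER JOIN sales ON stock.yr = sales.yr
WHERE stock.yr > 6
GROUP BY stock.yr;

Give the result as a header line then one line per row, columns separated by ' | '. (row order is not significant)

== RESULT ==
stock.yr | n
20 | 2

Derivation:
After JOIN sales (3 rows):
stock.city | stock.yr | sales.yr | sales.price | sales.tag
BOS | 6 | 6 | 1 | B
DEN | 20 | 20 | 50 | A
DEN | 20 | 20 | 2 | C
After WHERE (2 rows):
stock.city | stock.yr | sales.yr | sales.price | sales.tag
DEN | 20 | 20 | 50 | A
DEN | 20 | 20 | 2 | C
After GROUP BY (1 rows):
stock.yr | n
20 | 2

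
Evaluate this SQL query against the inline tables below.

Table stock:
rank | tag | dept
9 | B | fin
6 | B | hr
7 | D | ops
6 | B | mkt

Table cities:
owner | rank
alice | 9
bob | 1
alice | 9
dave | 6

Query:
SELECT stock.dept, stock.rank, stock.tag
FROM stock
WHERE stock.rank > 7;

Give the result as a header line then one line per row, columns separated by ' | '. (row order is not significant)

== RESULT ==
stock.dept | stock.rank | stock.tag
fin | 9 | B

Derivation:
After WHERE (1 rows):
stock.rank | stock.tag | stock.dept
9 | B | fin
After SELECT (1 rows):
stock.dept | stock.rank | stock.tag
fin | 9 | B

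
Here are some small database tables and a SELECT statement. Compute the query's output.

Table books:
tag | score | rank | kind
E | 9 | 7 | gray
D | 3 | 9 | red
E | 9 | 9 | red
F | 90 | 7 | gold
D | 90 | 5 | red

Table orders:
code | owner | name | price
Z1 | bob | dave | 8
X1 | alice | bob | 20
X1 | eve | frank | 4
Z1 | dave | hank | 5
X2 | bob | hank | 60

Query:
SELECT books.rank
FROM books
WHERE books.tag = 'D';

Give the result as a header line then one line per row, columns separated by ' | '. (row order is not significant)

After WHERE (2 rows):
books.tag | books.score | books.rank | books.kind
D | 3 | 9 | red
D | 90 | 5 | red
After SELECT (2 rows):
books.rank
9
5

== RESULT ==
books.rank
9
5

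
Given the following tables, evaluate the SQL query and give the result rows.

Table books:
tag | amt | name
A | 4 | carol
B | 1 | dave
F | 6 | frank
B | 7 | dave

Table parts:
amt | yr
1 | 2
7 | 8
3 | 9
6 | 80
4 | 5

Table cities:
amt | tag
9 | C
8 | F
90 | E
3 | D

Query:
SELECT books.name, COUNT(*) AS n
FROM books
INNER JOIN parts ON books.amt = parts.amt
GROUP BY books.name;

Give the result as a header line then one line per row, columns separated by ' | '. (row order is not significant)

After JOIN parts (4 rows):
books.tag | books.amt | books.name | parts.amt | parts.yr
A | 4 | carol | 4 | 5
B | 1 | dave | 1 | 2
F | 6 | frank | 6 | 80
B | 7 | dave | 7 | 8
After GROUP BY (3 rows):
books.name | n
carol | 1
dave | 2
frank | 1

== RESULT ==
books.name | n
carol | 1
dave | 2
frank | 1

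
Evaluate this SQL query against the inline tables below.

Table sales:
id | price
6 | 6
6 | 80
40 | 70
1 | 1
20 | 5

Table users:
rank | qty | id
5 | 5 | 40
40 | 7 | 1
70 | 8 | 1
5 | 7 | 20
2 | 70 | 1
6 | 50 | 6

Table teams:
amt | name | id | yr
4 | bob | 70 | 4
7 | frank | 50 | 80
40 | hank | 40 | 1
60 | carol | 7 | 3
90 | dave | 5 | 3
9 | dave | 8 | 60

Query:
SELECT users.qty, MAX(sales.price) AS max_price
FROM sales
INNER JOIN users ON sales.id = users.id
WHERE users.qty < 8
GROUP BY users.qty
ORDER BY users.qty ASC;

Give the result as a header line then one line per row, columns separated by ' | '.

After JOIN users (7 rows):
sales.id | sales.price | users.rank | users.qty | users.id
6 | 6 | 6 | 50 | 6
6 | 80 | 6 | 50 | 6
40 | 70 | 5 | 5 | 40
1 | 1 | 40 | 7 | 1
1 | 1 | 70 | 8 | 1
1 | 1 | 2 | 70 | 1
20 | 5 | 5 | 7 | 20
After WHERE (3 rows):
sales.id | sales.price | users.rank | users.qty | users.id
40 | 70 | 5 | 5 | 40
1 | 1 | 40 | 7 | 1
20 | 5 | 5 | 7 | 20
After GROUP BY (2 rows):
users.qty | max_price
5 | 70
7 | 5
After ORDER BY (2 rows):
users.qty | max_price
5 | 70
7 | 5

== RESULT ==
users.qty | max_price
5 | 70
7 | 5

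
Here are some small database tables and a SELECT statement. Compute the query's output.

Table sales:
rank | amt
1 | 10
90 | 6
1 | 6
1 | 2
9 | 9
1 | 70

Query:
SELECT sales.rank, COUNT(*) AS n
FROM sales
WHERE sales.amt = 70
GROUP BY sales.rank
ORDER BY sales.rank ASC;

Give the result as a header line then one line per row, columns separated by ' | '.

After WHERE (1 rows):
sales.rank | sales.amt
1 | 70
After GROUP BY (1 rows):
sales.rank | n
1 | 1
After ORDER BY (1 rows):
sales.rank | n
1 | 1

== RESULT ==
sales.rank | n
1 | 1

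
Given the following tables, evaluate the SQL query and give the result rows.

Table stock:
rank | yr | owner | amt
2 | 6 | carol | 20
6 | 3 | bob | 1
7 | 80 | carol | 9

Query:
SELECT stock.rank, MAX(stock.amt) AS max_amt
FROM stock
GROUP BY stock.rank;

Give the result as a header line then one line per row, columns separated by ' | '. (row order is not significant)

After GROUP BY (3 rows):
stock.rank | max_amt
2 | 20
6 | 1
7 | 9

== RESULT ==
stock.rank | max_amt
2 | 20
6 | 1
7 | 9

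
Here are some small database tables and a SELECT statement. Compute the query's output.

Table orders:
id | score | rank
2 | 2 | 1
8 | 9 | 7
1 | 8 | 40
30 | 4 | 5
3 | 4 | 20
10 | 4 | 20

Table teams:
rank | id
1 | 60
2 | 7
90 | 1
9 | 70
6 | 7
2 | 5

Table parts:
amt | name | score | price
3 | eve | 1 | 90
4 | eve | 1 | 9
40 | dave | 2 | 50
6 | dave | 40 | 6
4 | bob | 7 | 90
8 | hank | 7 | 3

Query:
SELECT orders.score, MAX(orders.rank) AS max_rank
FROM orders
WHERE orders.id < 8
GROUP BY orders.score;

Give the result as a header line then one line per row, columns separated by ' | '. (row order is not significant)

== RESULT ==
orders.score | max_rank
2 | 1
8 | 40
4 | 20

Derivation:
After WHERE (3 rows):
orders.id | orders.score | orders.rank
2 | 2 | 1
1 | 8 | 40
3 | 4 | 20
After GROUP BY (3 rows):
orders.score | max_rank
2 | 1
8 | 40
4 | 20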